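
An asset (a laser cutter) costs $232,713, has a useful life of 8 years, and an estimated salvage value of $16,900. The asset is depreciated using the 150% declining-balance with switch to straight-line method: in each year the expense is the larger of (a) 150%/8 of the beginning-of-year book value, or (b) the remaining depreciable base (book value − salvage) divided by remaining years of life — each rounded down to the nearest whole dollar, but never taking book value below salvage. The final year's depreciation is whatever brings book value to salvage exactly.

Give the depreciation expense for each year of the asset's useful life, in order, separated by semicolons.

Depreciable base = $232,713 − $16,900 = $215,813.
Year 1: DB = ⌊$232,713 × 150%/8⌋ = $43,633; SL = ⌊$215,813/8⌋ = $26,976 → take DB $43,633. Book value $189,080.
Year 2: DB = ⌊$189,080 × 150%/8⌋ = $35,452; SL = ⌊$172,180/7⌋ = $24,597 → take DB $35,452. Book value $153,628.
Year 3: DB = ⌊$153,628 × 150%/8⌋ = $28,805; SL = ⌊$136,728/6⌋ = $22,788 → take DB $28,805. Book value $124,823.
Year 4: DB = ⌊$124,823 × 150%/8⌋ = $23,404; SL = ⌊$107,923/5⌋ = $21,584 → take DB $23,404. Book value $101,419.
Year 5: DB = ⌊$101,419 × 150%/8⌋ = $19,016; SL = ⌊$84,519/4⌋ = $21,129 → take SL $21,129. Book value $80,290.
Year 6: DB = ⌊$80,290 × 150%/8⌋ = $15,054; SL = ⌊$63,390/3⌋ = $21,130 → take SL $21,130. Book value $59,160.
Year 7: DB = ⌊$59,160 × 150%/8⌋ = $11,092; SL = ⌊$42,260/2⌋ = $21,130 → take SL $21,130. Book value $38,030.
Year 8 (final): $38,030 − $16,900 = $21,130. Book value $16,900.

$43,633; $35,452; $28,805; $23,404; $21,129; $21,130; $21,130; $21,130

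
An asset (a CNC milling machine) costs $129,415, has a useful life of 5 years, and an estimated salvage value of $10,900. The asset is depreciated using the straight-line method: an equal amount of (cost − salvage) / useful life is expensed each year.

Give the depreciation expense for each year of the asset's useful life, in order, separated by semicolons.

$23,703; $23,703; $23,703; $23,703; $23,703

Depreciable base = $129,415 − $10,900 = $118,515.
Annual expense = $118,515 / 5 = $23,703.
End of year 1: book value $105,712.
End of year 2: book value $82,009.
End of year 3: book value $58,306.
End of year 4: book value $34,603.
End of year 5: book value $10,900.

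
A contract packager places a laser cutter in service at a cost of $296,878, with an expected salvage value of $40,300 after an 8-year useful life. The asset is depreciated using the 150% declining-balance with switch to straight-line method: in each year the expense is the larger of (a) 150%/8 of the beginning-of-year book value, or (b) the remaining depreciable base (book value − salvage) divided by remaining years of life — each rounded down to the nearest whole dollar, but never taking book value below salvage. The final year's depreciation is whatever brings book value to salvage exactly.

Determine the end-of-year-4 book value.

Depreciable base = $296,878 − $40,300 = $256,578.
Year 1: DB = ⌊$296,878 × 150%/8⌋ = $55,664; SL = ⌊$256,578/8⌋ = $32,072 → take DB $55,664. Book value $241,214.
Year 2: DB = ⌊$241,214 × 150%/8⌋ = $45,227; SL = ⌊$200,914/7⌋ = $28,702 → take DB $45,227. Book value $195,987.
Year 3: DB = ⌊$195,987 × 150%/8⌋ = $36,747; SL = ⌊$155,687/6⌋ = $25,947 → take DB $36,747. Book value $159,240.
Year 4: DB = ⌊$159,240 × 150%/8⌋ = $29,857; SL = ⌊$118,940/5⌋ = $23,788 → take DB $29,857. Book value $129,383.

$129,383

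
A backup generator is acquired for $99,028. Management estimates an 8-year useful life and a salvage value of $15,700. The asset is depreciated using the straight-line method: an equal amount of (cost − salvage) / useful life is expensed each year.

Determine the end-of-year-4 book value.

Depreciable base = $99,028 − $15,700 = $83,328.
Annual expense = $83,328 / 8 = $10,416.
End of year 1: book value $88,612.
End of year 2: book value $78,196.
End of year 3: book value $67,780.
End of year 4: book value $57,364.

$57,364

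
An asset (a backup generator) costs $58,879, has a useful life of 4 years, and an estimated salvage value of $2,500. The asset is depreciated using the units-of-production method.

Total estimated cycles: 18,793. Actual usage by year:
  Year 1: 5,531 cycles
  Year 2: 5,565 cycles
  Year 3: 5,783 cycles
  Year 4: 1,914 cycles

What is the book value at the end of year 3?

Depreciable base = $58,879 − $2,500 = $56,379.
Rate = $56,379 / 18,793 cycles = $3 per cycle.
Year 1: 5,531 × $3 = $16,593. Book value $42,286.
Year 2: 5,565 × $3 = $16,695. Book value $25,591.
Year 3: 5,783 × $3 = $17,349. Book value $8,242.

$8,242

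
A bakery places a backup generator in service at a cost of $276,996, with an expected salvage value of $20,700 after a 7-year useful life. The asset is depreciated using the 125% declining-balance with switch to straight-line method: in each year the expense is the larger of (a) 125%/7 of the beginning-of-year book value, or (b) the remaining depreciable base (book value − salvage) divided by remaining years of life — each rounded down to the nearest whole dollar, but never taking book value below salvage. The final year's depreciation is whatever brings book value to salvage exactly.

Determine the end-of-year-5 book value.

Depreciable base = $276,996 − $20,700 = $256,296.
Year 1: DB = ⌊$276,996 × 125%/7⌋ = $49,463; SL = ⌊$256,296/7⌋ = $36,613 → take DB $49,463. Book value $227,533.
Year 2: DB = ⌊$227,533 × 125%/7⌋ = $40,630; SL = ⌊$206,833/6⌋ = $34,472 → take DB $40,630. Book value $186,903.
Year 3: DB = ⌊$186,903 × 125%/7⌋ = $33,375; SL = ⌊$166,203/5⌋ = $33,240 → take DB $33,375. Book value $153,528.
Year 4: DB = ⌊$153,528 × 125%/7⌋ = $27,415; SL = ⌊$132,828/4⌋ = $33,207 → take SL $33,207. Book value $120,321.
Year 5: DB = ⌊$120,321 × 125%/7⌋ = $21,485; SL = ⌊$99,621/3⌋ = $33,207 → take SL $33,207. Book value $87,114.

$87,114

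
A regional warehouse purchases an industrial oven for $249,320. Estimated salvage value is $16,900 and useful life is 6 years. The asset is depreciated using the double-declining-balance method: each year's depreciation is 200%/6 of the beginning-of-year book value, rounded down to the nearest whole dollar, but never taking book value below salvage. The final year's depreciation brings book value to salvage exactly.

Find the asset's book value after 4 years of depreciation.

$49,250

Depreciable base = $249,320 − $16,900 = $232,420.
Year 1: ⌊$249,320 × 200%/6⌋ = $83,106. Book value $166,214.
Year 2: ⌊$166,214 × 200%/6⌋ = $55,404. Book value $110,810.
Year 3: ⌊$110,810 × 200%/6⌋ = $36,936. Book value $73,874.
Year 4: ⌊$73,874 × 200%/6⌋ = $24,624. Book value $49,250.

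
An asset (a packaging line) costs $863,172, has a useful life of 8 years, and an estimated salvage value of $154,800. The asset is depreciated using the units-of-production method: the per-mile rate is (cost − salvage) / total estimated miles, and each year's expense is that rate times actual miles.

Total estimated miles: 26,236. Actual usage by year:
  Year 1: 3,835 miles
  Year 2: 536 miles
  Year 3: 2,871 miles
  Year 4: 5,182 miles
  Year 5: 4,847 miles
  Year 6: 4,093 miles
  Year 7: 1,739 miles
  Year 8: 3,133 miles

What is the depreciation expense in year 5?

Depreciable base = $863,172 − $154,800 = $708,372.
Rate = $708,372 / 26,236 miles = $27 per mile.
Year 1: 3,835 × $27 = $103,545. Book value $759,627.
Year 2: 536 × $27 = $14,472. Book value $745,155.
Year 3: 2,871 × $27 = $77,517. Book value $667,638.
Year 4: 5,182 × $27 = $139,914. Book value $527,724.
Year 5: 4,847 × $27 = $130,869. Book value $396,855.

$130,869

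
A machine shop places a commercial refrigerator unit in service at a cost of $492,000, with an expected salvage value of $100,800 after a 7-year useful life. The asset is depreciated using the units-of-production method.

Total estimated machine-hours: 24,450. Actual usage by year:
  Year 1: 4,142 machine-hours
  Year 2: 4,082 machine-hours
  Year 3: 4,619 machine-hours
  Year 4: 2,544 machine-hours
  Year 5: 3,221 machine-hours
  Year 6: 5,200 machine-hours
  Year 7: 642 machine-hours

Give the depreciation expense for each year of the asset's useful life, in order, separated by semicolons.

Depreciable base = $492,000 − $100,800 = $391,200.
Rate = $391,200 / 24,450 machine-hours = $16 per machine-hour.
Year 1: 4,142 × $16 = $66,272. Book value $425,728.
Year 2: 4,082 × $16 = $65,312. Book value $360,416.
Year 3: 4,619 × $16 = $73,904. Book value $286,512.
Year 4: 2,544 × $16 = $40,704. Book value $245,808.
Year 5: 3,221 × $16 = $51,536. Book value $194,272.
Year 6: 5,200 × $16 = $83,200. Book value $111,072.
Year 7: 642 × $16 = $10,272. Book value $100,800.

$66,272; $65,312; $73,904; $40,704; $51,536; $83,200; $10,272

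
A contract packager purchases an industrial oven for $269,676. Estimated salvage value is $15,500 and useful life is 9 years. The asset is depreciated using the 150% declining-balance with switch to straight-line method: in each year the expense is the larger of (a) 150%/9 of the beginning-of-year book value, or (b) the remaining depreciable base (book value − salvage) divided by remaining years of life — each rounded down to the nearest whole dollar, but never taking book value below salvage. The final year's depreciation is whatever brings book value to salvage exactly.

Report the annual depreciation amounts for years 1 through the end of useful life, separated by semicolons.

$44,946; $37,455; $31,212; $26,010; $22,910; $22,910; $22,911; $22,911; $22,911

Depreciable base = $269,676 − $15,500 = $254,176.
Year 1: DB = ⌊$269,676 × 150%/9⌋ = $44,946; SL = ⌊$254,176/9⌋ = $28,241 → take DB $44,946. Book value $224,730.
Year 2: DB = ⌊$224,730 × 150%/9⌋ = $37,455; SL = ⌊$209,230/8⌋ = $26,153 → take DB $37,455. Book value $187,275.
Year 3: DB = ⌊$187,275 × 150%/9⌋ = $31,212; SL = ⌊$171,775/7⌋ = $24,539 → take DB $31,212. Book value $156,063.
Year 4: DB = ⌊$156,063 × 150%/9⌋ = $26,010; SL = ⌊$140,563/6⌋ = $23,427 → take DB $26,010. Book value $130,053.
Year 5: DB = ⌊$130,053 × 150%/9⌋ = $21,675; SL = ⌊$114,553/5⌋ = $22,910 → take SL $22,910. Book value $107,143.
Year 6: DB = ⌊$107,143 × 150%/9⌋ = $17,857; SL = ⌊$91,643/4⌋ = $22,910 → take SL $22,910. Book value $84,233.
Year 7: DB = ⌊$84,233 × 150%/9⌋ = $14,038; SL = ⌊$68,733/3⌋ = $22,911 → take SL $22,911. Book value $61,322.
Year 8: DB = ⌊$61,322 × 150%/9⌋ = $10,220; SL = ⌊$45,822/2⌋ = $22,911 → take SL $22,911. Book value $38,411.
Year 9 (final): $38,411 − $15,500 = $22,911. Book value $15,500.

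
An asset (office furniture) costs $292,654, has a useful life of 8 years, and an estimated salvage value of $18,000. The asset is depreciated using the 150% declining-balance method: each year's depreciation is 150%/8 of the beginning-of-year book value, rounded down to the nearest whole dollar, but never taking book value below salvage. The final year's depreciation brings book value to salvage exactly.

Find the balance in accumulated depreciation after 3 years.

$135,680

Depreciable base = $292,654 − $18,000 = $274,654.
Year 1: ⌊$292,654 × 150%/8⌋ = $54,872. Book value $237,782.
Year 2: ⌊$237,782 × 150%/8⌋ = $44,584. Book value $193,198.
Year 3: ⌊$193,198 × 150%/8⌋ = $36,224. Book value $156,974.
Accumulated through year 3 = $292,654 − $156,974 = $135,680.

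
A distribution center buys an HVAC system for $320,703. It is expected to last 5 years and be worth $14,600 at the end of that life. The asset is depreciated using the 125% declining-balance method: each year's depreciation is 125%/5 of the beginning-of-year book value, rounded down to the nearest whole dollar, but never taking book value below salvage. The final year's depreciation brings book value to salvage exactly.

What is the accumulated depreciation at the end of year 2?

Depreciable base = $320,703 − $14,600 = $306,103.
Year 1: ⌊$320,703 × 125%/5⌋ = $80,175. Book value $240,528.
Year 2: ⌊$240,528 × 125%/5⌋ = $60,132. Book value $180,396.
Accumulated through year 2 = $320,703 − $180,396 = $140,307.

$140,307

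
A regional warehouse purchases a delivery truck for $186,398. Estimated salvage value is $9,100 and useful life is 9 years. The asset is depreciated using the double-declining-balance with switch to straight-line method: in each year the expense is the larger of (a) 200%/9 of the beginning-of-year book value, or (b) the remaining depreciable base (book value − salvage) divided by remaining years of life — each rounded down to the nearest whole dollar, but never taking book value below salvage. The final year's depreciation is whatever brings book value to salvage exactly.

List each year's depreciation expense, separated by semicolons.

$41,421; $32,217; $25,057; $19,489; $15,158; $11,790; $10,722; $10,722; $10,722

Depreciable base = $186,398 − $9,100 = $177,298.
Year 1: DB = ⌊$186,398 × 200%/9⌋ = $41,421; SL = ⌊$177,298/9⌋ = $19,699 → take DB $41,421. Book value $144,977.
Year 2: DB = ⌊$144,977 × 200%/9⌋ = $32,217; SL = ⌊$135,877/8⌋ = $16,984 → take DB $32,217. Book value $112,760.
Year 3: DB = ⌊$112,760 × 200%/9⌋ = $25,057; SL = ⌊$103,660/7⌋ = $14,808 → take DB $25,057. Book value $87,703.
Year 4: DB = ⌊$87,703 × 200%/9⌋ = $19,489; SL = ⌊$78,603/6⌋ = $13,100 → take DB $19,489. Book value $68,214.
Year 5: DB = ⌊$68,214 × 200%/9⌋ = $15,158; SL = ⌊$59,114/5⌋ = $11,822 → take DB $15,158. Book value $53,056.
Year 6: DB = ⌊$53,056 × 200%/9⌋ = $11,790; SL = ⌊$43,956/4⌋ = $10,989 → take DB $11,790. Book value $41,266.
Year 7: DB = ⌊$41,266 × 200%/9⌋ = $9,170; SL = ⌊$32,166/3⌋ = $10,722 → take SL $10,722. Book value $30,544.
Year 8: DB = ⌊$30,544 × 200%/9⌋ = $6,787; SL = ⌊$21,444/2⌋ = $10,722 → take SL $10,722. Book value $19,822.
Year 9 (final): $19,822 − $9,100 = $10,722. Book value $9,100.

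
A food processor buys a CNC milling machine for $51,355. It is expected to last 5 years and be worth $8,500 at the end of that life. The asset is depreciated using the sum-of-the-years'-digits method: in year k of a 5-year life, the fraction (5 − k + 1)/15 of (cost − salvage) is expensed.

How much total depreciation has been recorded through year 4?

$39,998

Depreciable base = $51,355 − $8,500 = $42,855.
Sum of the years' digits = 5+4+3+2+1 = 15.
Year 1: $42,855 × 5/15 = $14,285. Book value $37,070.
Year 2: $42,855 × 4/15 = $11,428. Book value $25,642.
Year 3: $42,855 × 3/15 = $8,571. Book value $17,071.
Year 4: $42,855 × 2/15 = $5,714. Book value $11,357.
Accumulated through year 4 = $51,355 − $11,357 = $39,998.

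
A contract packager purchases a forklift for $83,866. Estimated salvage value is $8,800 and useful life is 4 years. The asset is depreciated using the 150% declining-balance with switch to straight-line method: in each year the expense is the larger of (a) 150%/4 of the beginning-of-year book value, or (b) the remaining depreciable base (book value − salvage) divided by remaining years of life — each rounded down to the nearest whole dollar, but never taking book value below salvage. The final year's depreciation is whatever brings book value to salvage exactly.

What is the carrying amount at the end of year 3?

$20,476

Depreciable base = $83,866 − $8,800 = $75,066.
Year 1: DB = ⌊$83,866 × 150%/4⌋ = $31,449; SL = ⌊$75,066/4⌋ = $18,766 → take DB $31,449. Book value $52,417.
Year 2: DB = ⌊$52,417 × 150%/4⌋ = $19,656; SL = ⌊$43,617/3⌋ = $14,539 → take DB $19,656. Book value $32,761.
Year 3: DB = ⌊$32,761 × 150%/4⌋ = $12,285; SL = ⌊$23,961/2⌋ = $11,980 → take DB $12,285. Book value $20,476.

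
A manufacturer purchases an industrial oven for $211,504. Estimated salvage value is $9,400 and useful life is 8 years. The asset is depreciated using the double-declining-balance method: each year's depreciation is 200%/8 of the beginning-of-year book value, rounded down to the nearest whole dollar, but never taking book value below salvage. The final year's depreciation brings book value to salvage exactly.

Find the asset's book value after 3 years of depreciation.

Depreciable base = $211,504 − $9,400 = $202,104.
Year 1: ⌊$211,504 × 200%/8⌋ = $52,876. Book value $158,628.
Year 2: ⌊$158,628 × 200%/8⌋ = $39,657. Book value $118,971.
Year 3: ⌊$118,971 × 200%/8⌋ = $29,742. Book value $89,229.

$89,229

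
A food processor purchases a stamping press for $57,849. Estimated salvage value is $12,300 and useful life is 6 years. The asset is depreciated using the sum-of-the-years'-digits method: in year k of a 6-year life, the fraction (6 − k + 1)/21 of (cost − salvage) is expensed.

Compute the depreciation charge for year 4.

Depreciable base = $57,849 − $12,300 = $45,549.
Sum of the years' digits = 6+5+4+3+2+1 = 21.
Year 1: $45,549 × 6/21 = $13,014. Book value $44,835.
Year 2: $45,549 × 5/21 = $10,845. Book value $33,990.
Year 3: $45,549 × 4/21 = $8,676. Book value $25,314.
Year 4: $45,549 × 3/21 = $6,507. Book value $18,807.

$6,507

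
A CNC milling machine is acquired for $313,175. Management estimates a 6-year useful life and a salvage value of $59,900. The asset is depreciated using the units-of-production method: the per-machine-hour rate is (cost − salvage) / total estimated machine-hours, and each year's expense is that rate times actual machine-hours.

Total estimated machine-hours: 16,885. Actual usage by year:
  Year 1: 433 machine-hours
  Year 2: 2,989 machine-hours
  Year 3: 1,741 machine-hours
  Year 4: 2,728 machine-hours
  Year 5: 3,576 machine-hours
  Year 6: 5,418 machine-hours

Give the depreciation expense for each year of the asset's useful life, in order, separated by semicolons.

$6,495; $44,835; $26,115; $40,920; $53,640; $81,270

Depreciable base = $313,175 − $59,900 = $253,275.
Rate = $253,275 / 16,885 machine-hours = $15 per machine-hour.
Year 1: 433 × $15 = $6,495. Book value $306,680.
Year 2: 2,989 × $15 = $44,835. Book value $261,845.
Year 3: 1,741 × $15 = $26,115. Book value $235,730.
Year 4: 2,728 × $15 = $40,920. Book value $194,810.
Year 5: 3,576 × $15 = $53,640. Book value $141,170.
Year 6: 5,418 × $15 = $81,270. Book value $59,900.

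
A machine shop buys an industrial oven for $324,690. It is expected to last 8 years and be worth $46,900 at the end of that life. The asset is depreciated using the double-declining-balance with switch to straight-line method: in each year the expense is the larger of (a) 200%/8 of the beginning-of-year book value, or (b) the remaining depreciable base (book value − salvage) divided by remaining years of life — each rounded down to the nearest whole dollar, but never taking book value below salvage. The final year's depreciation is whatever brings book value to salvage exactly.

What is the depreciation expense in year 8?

Depreciable base = $324,690 − $46,900 = $277,790.
Year 1: DB = ⌊$324,690 × 200%/8⌋ = $81,172; SL = ⌊$277,790/8⌋ = $34,723 → take DB $81,172. Book value $243,518.
Year 2: DB = ⌊$243,518 × 200%/8⌋ = $60,879; SL = ⌊$196,618/7⌋ = $28,088 → take DB $60,879. Book value $182,639.
Year 3: DB = ⌊$182,639 × 200%/8⌋ = $45,659; SL = ⌊$135,739/6⌋ = $22,623 → take DB $45,659. Book value $136,980.
Year 4: DB = ⌊$136,980 × 200%/8⌋ = $34,245; SL = ⌊$90,080/5⌋ = $18,016 → take DB $34,245. Book value $102,735.
Year 5: DB = ⌊$102,735 × 200%/8⌋ = $25,683; SL = ⌊$55,835/4⌋ = $13,958 → take DB $25,683. Book value $77,052.
Year 6: DB = ⌊$77,052 × 200%/8⌋ = $19,263; SL = ⌊$30,152/3⌋ = $10,050 → take DB $19,263. Book value $57,789.
Year 7: DB = ⌊$57,789 × 200%/8⌋ = $14,447; SL = ⌊$10,889/2⌋ = $5,444 → take DB $14,447, capped at $10,889. Book value $46,900.
Year 8 (final): $46,900 − $46,900 = $0. Book value $46,900.

$0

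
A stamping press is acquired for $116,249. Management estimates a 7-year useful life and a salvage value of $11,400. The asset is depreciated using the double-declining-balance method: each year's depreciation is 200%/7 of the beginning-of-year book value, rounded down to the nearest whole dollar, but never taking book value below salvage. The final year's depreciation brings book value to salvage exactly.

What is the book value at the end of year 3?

$42,365

Depreciable base = $116,249 − $11,400 = $104,849.
Year 1: ⌊$116,249 × 200%/7⌋ = $33,214. Book value $83,035.
Year 2: ⌊$83,035 × 200%/7⌋ = $23,724. Book value $59,311.
Year 3: ⌊$59,311 × 200%/7⌋ = $16,946. Book value $42,365.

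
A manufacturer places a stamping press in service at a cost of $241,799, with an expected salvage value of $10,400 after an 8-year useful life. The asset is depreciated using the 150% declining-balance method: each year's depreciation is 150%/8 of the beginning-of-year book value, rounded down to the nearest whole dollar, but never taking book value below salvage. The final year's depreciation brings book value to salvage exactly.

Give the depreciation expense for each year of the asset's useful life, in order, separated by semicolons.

Depreciable base = $241,799 − $10,400 = $231,399.
Year 1: ⌊$241,799 × 150%/8⌋ = $45,337. Book value $196,462.
Year 2: ⌊$196,462 × 150%/8⌋ = $36,836. Book value $159,626.
Year 3: ⌊$159,626 × 150%/8⌋ = $29,929. Book value $129,697.
Year 4: ⌊$129,697 × 150%/8⌋ = $24,318. Book value $105,379.
Year 5: ⌊$105,379 × 150%/8⌋ = $19,758. Book value $85,621.
Year 6: ⌊$85,621 × 150%/8⌋ = $16,053. Book value $69,568.
Year 7: ⌊$69,568 × 150%/8⌋ = $13,044. Book value $56,524.
Year 8 (final): $56,524 − $10,400 = $46,124. Book value $10,400.

$45,337; $36,836; $29,929; $24,318; $19,758; $16,053; $13,044; $46,124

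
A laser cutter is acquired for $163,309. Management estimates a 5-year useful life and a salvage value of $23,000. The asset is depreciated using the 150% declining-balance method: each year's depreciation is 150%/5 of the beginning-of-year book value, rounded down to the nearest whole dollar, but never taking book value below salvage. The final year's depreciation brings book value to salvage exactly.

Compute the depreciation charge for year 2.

$34,295

Depreciable base = $163,309 − $23,000 = $140,309.
Year 1: ⌊$163,309 × 150%/5⌋ = $48,992. Book value $114,317.
Year 2: ⌊$114,317 × 150%/5⌋ = $34,295. Book value $80,022.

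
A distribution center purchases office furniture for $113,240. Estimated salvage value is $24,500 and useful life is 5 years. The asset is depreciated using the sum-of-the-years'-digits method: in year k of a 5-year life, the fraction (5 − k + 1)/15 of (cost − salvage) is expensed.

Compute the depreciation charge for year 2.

$23,664

Depreciable base = $113,240 − $24,500 = $88,740.
Sum of the years' digits = 5+4+3+2+1 = 15.
Year 1: $88,740 × 5/15 = $29,580. Book value $83,660.
Year 2: $88,740 × 4/15 = $23,664. Book value $59,996.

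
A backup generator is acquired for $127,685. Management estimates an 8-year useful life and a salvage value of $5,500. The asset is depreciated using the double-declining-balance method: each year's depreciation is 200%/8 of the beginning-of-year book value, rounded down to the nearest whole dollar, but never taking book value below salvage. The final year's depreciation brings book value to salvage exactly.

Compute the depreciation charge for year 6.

Depreciable base = $127,685 − $5,500 = $122,185.
Year 1: ⌊$127,685 × 200%/8⌋ = $31,921. Book value $95,764.
Year 2: ⌊$95,764 × 200%/8⌋ = $23,941. Book value $71,823.
Year 3: ⌊$71,823 × 200%/8⌋ = $17,955. Book value $53,868.
Year 4: ⌊$53,868 × 200%/8⌋ = $13,467. Book value $40,401.
Year 5: ⌊$40,401 × 200%/8⌋ = $10,100. Book value $30,301.
Year 6: ⌊$30,301 × 200%/8⌋ = $7,575. Book value $22,726.

$7,575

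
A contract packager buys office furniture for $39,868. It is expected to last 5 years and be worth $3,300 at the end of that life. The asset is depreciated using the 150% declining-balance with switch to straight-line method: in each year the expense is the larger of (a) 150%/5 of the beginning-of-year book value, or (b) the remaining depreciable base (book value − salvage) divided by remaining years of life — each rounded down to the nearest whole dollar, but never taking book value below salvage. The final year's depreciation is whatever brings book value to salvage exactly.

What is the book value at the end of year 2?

Depreciable base = $39,868 − $3,300 = $36,568.
Year 1: DB = ⌊$39,868 × 150%/5⌋ = $11,960; SL = ⌊$36,568/5⌋ = $7,313 → take DB $11,960. Book value $27,908.
Year 2: DB = ⌊$27,908 × 150%/5⌋ = $8,372; SL = ⌊$24,608/4⌋ = $6,152 → take DB $8,372. Book value $19,536.

$19,536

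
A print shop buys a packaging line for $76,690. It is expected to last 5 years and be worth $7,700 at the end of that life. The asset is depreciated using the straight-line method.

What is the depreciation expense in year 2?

Depreciable base = $76,690 − $7,700 = $68,990.
Annual expense = $68,990 / 5 = $13,798.

$13,798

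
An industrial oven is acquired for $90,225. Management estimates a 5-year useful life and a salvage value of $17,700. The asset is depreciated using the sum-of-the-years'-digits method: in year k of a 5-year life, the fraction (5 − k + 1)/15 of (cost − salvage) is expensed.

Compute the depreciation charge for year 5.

$4,835

Depreciable base = $90,225 − $17,700 = $72,525.
Sum of the years' digits = 5+4+3+2+1 = 15.
Year 1: $72,525 × 5/15 = $24,175. Book value $66,050.
Year 2: $72,525 × 4/15 = $19,340. Book value $46,710.
Year 3: $72,525 × 3/15 = $14,505. Book value $32,205.
Year 4: $72,525 × 2/15 = $9,670. Book value $22,535.
Year 5: $72,525 × 1/15 = $4,835. Book value $17,700.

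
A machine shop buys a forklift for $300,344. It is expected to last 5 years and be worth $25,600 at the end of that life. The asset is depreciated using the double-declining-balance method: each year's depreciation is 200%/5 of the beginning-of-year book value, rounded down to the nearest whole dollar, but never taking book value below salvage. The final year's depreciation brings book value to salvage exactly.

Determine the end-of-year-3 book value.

Depreciable base = $300,344 − $25,600 = $274,744.
Year 1: ⌊$300,344 × 200%/5⌋ = $120,137. Book value $180,207.
Year 2: ⌊$180,207 × 200%/5⌋ = $72,082. Book value $108,125.
Year 3: ⌊$108,125 × 200%/5⌋ = $43,250. Book value $64,875.

$64,875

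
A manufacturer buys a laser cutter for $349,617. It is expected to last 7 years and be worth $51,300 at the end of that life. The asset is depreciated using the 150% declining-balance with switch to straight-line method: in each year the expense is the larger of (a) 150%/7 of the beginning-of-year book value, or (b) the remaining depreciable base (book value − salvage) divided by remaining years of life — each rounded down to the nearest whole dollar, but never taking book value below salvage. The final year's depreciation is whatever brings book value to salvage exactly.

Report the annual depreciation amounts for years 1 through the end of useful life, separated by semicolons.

Depreciable base = $349,617 − $51,300 = $298,317.
Year 1: DB = ⌊$349,617 × 150%/7⌋ = $74,917; SL = ⌊$298,317/7⌋ = $42,616 → take DB $74,917. Book value $274,700.
Year 2: DB = ⌊$274,700 × 150%/7⌋ = $58,864; SL = ⌊$223,400/6⌋ = $37,233 → take DB $58,864. Book value $215,836.
Year 3: DB = ⌊$215,836 × 150%/7⌋ = $46,250; SL = ⌊$164,536/5⌋ = $32,907 → take DB $46,250. Book value $169,586.
Year 4: DB = ⌊$169,586 × 150%/7⌋ = $36,339; SL = ⌊$118,286/4⌋ = $29,571 → take DB $36,339. Book value $133,247.
Year 5: DB = ⌊$133,247 × 150%/7⌋ = $28,552; SL = ⌊$81,947/3⌋ = $27,315 → take DB $28,552. Book value $104,695.
Year 6: DB = ⌊$104,695 × 150%/7⌋ = $22,434; SL = ⌊$53,395/2⌋ = $26,697 → take SL $26,697. Book value $77,998.
Year 7 (final): $77,998 − $51,300 = $26,698. Book value $51,300.

$74,917; $58,864; $46,250; $36,339; $28,552; $26,697; $26,698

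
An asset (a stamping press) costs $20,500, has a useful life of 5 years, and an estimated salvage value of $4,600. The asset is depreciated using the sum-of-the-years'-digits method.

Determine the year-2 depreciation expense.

Depreciable base = $20,500 − $4,600 = $15,900.
Sum of the years' digits = 5+4+3+2+1 = 15.
Year 1: $15,900 × 5/15 = $5,300. Book value $15,200.
Year 2: $15,900 × 4/15 = $4,240. Book value $10,960.

$4,240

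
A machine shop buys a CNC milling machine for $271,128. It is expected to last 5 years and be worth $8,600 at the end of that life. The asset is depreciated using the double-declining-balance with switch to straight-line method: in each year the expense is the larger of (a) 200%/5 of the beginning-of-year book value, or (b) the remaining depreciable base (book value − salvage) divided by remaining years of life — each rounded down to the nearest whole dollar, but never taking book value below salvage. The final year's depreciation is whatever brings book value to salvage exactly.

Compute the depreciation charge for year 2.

Depreciable base = $271,128 − $8,600 = $262,528.
Year 1: DB = ⌊$271,128 × 200%/5⌋ = $108,451; SL = ⌊$262,528/5⌋ = $52,505 → take DB $108,451. Book value $162,677.
Year 2: DB = ⌊$162,677 × 200%/5⌋ = $65,070; SL = ⌊$154,077/4⌋ = $38,519 → take DB $65,070. Book value $97,607.

$65,070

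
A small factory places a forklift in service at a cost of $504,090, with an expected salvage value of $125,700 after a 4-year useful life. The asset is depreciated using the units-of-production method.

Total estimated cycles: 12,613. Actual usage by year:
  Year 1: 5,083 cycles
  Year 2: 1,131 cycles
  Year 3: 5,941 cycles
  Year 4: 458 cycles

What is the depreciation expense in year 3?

Depreciable base = $504,090 − $125,700 = $378,390.
Rate = $378,390 / 12,613 cycles = $30 per cycle.
Year 1: 5,083 × $30 = $152,490. Book value $351,600.
Year 2: 1,131 × $30 = $33,930. Book value $317,670.
Year 3: 5,941 × $30 = $178,230. Book value $139,440.

$178,230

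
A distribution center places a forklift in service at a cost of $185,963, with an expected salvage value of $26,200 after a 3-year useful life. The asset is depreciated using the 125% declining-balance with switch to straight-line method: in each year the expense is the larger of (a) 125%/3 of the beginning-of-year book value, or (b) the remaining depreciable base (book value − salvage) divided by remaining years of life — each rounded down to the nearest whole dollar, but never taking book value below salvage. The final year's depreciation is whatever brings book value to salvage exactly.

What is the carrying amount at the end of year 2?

$63,280

Depreciable base = $185,963 − $26,200 = $159,763.
Year 1: DB = ⌊$185,963 × 125%/3⌋ = $77,484; SL = ⌊$159,763/3⌋ = $53,254 → take DB $77,484. Book value $108,479.
Year 2: DB = ⌊$108,479 × 125%/3⌋ = $45,199; SL = ⌊$82,279/2⌋ = $41,139 → take DB $45,199. Book value $63,280.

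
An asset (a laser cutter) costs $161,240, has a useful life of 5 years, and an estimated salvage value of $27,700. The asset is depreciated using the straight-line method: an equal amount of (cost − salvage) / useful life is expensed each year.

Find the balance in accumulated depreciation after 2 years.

Depreciable base = $161,240 − $27,700 = $133,540.
Annual expense = $133,540 / 5 = $26,708.
End of year 1: book value $134,532.
End of year 2: book value $107,824.
Accumulated through year 2 = $161,240 − $107,824 = $53,416.

$53,416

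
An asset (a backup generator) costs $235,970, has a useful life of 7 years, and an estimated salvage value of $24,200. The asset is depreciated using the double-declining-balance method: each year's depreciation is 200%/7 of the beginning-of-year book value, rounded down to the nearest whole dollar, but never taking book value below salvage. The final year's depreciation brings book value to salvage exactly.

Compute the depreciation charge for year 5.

$17,550

Depreciable base = $235,970 − $24,200 = $211,770.
Year 1: ⌊$235,970 × 200%/7⌋ = $67,420. Book value $168,550.
Year 2: ⌊$168,550 × 200%/7⌋ = $48,157. Book value $120,393.
Year 3: ⌊$120,393 × 200%/7⌋ = $34,398. Book value $85,995.
Year 4: ⌊$85,995 × 200%/7⌋ = $24,570. Book value $61,425.
Year 5: ⌊$61,425 × 200%/7⌋ = $17,550. Book value $43,875.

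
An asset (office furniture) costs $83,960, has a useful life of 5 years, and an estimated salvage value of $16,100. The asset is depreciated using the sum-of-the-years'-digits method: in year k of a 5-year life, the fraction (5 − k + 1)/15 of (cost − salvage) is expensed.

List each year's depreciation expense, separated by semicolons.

Depreciable base = $83,960 − $16,100 = $67,860.
Sum of the years' digits = 5+4+3+2+1 = 15.
Year 1: $67,860 × 5/15 = $22,620. Book value $61,340.
Year 2: $67,860 × 4/15 = $18,096. Book value $43,244.
Year 3: $67,860 × 3/15 = $13,572. Book value $29,672.
Year 4: $67,860 × 2/15 = $9,048. Book value $20,624.
Year 5: $67,860 × 1/15 = $4,524. Book value $16,100.

$22,620; $18,096; $13,572; $9,048; $4,524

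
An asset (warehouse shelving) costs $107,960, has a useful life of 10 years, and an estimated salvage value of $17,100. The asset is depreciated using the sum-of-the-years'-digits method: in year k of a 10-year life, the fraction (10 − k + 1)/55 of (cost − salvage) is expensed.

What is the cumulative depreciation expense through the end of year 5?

$66,080

Depreciable base = $107,960 − $17,100 = $90,860.
Sum of the years' digits = 10+9+8+7+6+5+4+3+2+1 = 55.
Year 1: $90,860 × 10/55 = $16,520. Book value $91,440.
Year 2: $90,860 × 9/55 = $14,868. Book value $76,572.
Year 3: $90,860 × 8/55 = $13,216. Book value $63,356.
Year 4: $90,860 × 7/55 = $11,564. Book value $51,792.
Year 5: $90,860 × 6/55 = $9,912. Book value $41,880.
Accumulated through year 5 = $107,960 − $41,880 = $66,080.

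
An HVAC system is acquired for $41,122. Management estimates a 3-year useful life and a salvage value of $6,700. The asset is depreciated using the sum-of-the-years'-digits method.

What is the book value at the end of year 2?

$12,437

Depreciable base = $41,122 − $6,700 = $34,422.
Sum of the years' digits = 3+2+1 = 6.
Year 1: $34,422 × 3/6 = $17,211. Book value $23,911.
Year 2: $34,422 × 2/6 = $11,474. Book value $12,437.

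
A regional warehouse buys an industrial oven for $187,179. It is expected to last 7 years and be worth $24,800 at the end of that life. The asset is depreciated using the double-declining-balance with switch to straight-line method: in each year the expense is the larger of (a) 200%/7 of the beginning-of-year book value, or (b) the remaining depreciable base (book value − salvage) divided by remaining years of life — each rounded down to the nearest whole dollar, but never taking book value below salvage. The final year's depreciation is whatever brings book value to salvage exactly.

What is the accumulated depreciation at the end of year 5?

$152,375

Depreciable base = $187,179 − $24,800 = $162,379.
Year 1: DB = ⌊$187,179 × 200%/7⌋ = $53,479; SL = ⌊$162,379/7⌋ = $23,197 → take DB $53,479. Book value $133,700.
Year 2: DB = ⌊$133,700 × 200%/7⌋ = $38,200; SL = ⌊$108,900/6⌋ = $18,150 → take DB $38,200. Book value $95,500.
Year 3: DB = ⌊$95,500 × 200%/7⌋ = $27,285; SL = ⌊$70,700/5⌋ = $14,140 → take DB $27,285. Book value $68,215.
Year 4: DB = ⌊$68,215 × 200%/7⌋ = $19,490; SL = ⌊$43,415/4⌋ = $10,853 → take DB $19,490. Book value $48,725.
Year 5: DB = ⌊$48,725 × 200%/7⌋ = $13,921; SL = ⌊$23,925/3⌋ = $7,975 → take DB $13,921. Book value $34,804.
Accumulated through year 5 = $187,179 − $34,804 = $152,375.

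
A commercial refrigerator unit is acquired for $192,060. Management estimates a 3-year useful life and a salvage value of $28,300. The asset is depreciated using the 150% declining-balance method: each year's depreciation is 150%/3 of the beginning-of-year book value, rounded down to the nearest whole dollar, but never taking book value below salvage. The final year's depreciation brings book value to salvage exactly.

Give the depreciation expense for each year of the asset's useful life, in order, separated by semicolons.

Depreciable base = $192,060 − $28,300 = $163,760.
Year 1: ⌊$192,060 × 150%/3⌋ = $96,030. Book value $96,030.
Year 2: ⌊$96,030 × 150%/3⌋ = $48,015. Book value $48,015.
Year 3 (final): $48,015 − $28,300 = $19,715. Book value $28,300.

$96,030; $48,015; $19,715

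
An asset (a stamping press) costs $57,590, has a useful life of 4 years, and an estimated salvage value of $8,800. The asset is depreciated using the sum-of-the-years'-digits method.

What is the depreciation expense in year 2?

Depreciable base = $57,590 − $8,800 = $48,790.
Sum of the years' digits = 4+3+2+1 = 10.
Year 1: $48,790 × 4/10 = $19,516. Book value $38,074.
Year 2: $48,790 × 3/10 = $14,637. Book value $23,437.

$14,637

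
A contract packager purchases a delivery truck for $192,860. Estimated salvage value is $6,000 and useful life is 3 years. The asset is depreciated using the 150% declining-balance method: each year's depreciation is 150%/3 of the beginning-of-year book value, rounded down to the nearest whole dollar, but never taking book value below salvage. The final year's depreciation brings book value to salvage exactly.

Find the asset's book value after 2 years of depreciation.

Depreciable base = $192,860 − $6,000 = $186,860.
Year 1: ⌊$192,860 × 150%/3⌋ = $96,430. Book value $96,430.
Year 2: ⌊$96,430 × 150%/3⌋ = $48,215. Book value $48,215.

$48,215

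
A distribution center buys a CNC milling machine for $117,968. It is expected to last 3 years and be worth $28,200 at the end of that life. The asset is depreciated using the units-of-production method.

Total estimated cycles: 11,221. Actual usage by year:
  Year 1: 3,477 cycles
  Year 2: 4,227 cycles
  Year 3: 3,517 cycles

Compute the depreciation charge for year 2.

$33,816

Depreciable base = $117,968 − $28,200 = $89,768.
Rate = $89,768 / 11,221 cycles = $8 per cycle.
Year 1: 3,477 × $8 = $27,816. Book value $90,152.
Year 2: 4,227 × $8 = $33,816. Book value $56,336.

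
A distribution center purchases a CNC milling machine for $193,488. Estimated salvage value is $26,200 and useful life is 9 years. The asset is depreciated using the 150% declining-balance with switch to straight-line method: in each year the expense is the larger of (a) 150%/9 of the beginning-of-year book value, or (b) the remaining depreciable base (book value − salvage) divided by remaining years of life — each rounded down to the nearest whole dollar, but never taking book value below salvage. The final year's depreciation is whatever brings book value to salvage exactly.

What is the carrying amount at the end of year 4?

Depreciable base = $193,488 − $26,200 = $167,288.
Year 1: DB = ⌊$193,488 × 150%/9⌋ = $32,248; SL = ⌊$167,288/9⌋ = $18,587 → take DB $32,248. Book value $161,240.
Year 2: DB = ⌊$161,240 × 150%/9⌋ = $26,873; SL = ⌊$135,040/8⌋ = $16,880 → take DB $26,873. Book value $134,367.
Year 3: DB = ⌊$134,367 × 150%/9⌋ = $22,394; SL = ⌊$108,167/7⌋ = $15,452 → take DB $22,394. Book value $111,973.
Year 4: DB = ⌊$111,973 × 150%/9⌋ = $18,662; SL = ⌊$85,773/6⌋ = $14,295 → take DB $18,662. Book value $93,311.

$93,311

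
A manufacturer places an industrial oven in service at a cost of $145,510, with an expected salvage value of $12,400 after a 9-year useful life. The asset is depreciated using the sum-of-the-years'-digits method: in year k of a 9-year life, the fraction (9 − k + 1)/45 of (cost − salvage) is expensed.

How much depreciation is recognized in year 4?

Depreciable base = $145,510 − $12,400 = $133,110.
Sum of the years' digits = 9+8+7+6+5+4+3+2+1 = 45.
Year 1: $133,110 × 9/45 = $26,622. Book value $118,888.
Year 2: $133,110 × 8/45 = $23,664. Book value $95,224.
Year 3: $133,110 × 7/45 = $20,706. Book value $74,518.
Year 4: $133,110 × 6/45 = $17,748. Book value $56,770.

$17,748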